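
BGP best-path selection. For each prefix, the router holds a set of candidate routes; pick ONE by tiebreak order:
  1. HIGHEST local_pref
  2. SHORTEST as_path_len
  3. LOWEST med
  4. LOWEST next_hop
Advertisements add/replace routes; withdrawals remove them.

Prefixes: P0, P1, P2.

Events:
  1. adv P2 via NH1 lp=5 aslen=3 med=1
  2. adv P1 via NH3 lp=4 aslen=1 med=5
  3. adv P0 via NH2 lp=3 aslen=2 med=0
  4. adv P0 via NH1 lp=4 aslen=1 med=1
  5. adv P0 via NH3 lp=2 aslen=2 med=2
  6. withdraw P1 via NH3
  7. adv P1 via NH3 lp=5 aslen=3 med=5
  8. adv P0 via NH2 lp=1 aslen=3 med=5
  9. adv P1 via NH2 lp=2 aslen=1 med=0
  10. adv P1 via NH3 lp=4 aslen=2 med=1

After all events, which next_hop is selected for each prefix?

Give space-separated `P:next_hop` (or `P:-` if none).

Op 1: best P0=- P1=- P2=NH1
Op 2: best P0=- P1=NH3 P2=NH1
Op 3: best P0=NH2 P1=NH3 P2=NH1
Op 4: best P0=NH1 P1=NH3 P2=NH1
Op 5: best P0=NH1 P1=NH3 P2=NH1
Op 6: best P0=NH1 P1=- P2=NH1
Op 7: best P0=NH1 P1=NH3 P2=NH1
Op 8: best P0=NH1 P1=NH3 P2=NH1
Op 9: best P0=NH1 P1=NH3 P2=NH1
Op 10: best P0=NH1 P1=NH3 P2=NH1

Answer: P0:NH1 P1:NH3 P2:NH1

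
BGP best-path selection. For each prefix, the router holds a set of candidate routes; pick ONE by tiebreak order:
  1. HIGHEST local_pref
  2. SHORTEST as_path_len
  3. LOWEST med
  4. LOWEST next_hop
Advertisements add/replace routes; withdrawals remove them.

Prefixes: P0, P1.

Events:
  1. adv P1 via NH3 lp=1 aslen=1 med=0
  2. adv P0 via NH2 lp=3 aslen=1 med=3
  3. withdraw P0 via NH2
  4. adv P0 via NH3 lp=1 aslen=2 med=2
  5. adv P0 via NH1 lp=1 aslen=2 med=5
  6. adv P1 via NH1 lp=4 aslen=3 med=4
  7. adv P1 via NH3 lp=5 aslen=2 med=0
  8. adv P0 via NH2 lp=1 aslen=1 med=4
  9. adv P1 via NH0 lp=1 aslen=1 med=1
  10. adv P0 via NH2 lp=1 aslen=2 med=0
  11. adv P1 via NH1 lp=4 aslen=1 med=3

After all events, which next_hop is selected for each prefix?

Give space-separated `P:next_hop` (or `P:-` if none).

Op 1: best P0=- P1=NH3
Op 2: best P0=NH2 P1=NH3
Op 3: best P0=- P1=NH3
Op 4: best P0=NH3 P1=NH3
Op 5: best P0=NH3 P1=NH3
Op 6: best P0=NH3 P1=NH1
Op 7: best P0=NH3 P1=NH3
Op 8: best P0=NH2 P1=NH3
Op 9: best P0=NH2 P1=NH3
Op 10: best P0=NH2 P1=NH3
Op 11: best P0=NH2 P1=NH3

Answer: P0:NH2 P1:NH3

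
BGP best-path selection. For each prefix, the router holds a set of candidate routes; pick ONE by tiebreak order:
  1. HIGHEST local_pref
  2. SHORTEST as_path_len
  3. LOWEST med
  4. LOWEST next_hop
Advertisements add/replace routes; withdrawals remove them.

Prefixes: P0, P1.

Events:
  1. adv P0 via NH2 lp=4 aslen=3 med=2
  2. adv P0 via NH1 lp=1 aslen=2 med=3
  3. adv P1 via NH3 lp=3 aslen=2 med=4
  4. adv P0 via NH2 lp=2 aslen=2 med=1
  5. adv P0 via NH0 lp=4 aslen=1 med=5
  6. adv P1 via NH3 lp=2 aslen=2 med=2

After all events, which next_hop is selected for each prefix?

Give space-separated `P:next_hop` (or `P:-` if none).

Answer: P0:NH0 P1:NH3

Derivation:
Op 1: best P0=NH2 P1=-
Op 2: best P0=NH2 P1=-
Op 3: best P0=NH2 P1=NH3
Op 4: best P0=NH2 P1=NH3
Op 5: best P0=NH0 P1=NH3
Op 6: best P0=NH0 P1=NH3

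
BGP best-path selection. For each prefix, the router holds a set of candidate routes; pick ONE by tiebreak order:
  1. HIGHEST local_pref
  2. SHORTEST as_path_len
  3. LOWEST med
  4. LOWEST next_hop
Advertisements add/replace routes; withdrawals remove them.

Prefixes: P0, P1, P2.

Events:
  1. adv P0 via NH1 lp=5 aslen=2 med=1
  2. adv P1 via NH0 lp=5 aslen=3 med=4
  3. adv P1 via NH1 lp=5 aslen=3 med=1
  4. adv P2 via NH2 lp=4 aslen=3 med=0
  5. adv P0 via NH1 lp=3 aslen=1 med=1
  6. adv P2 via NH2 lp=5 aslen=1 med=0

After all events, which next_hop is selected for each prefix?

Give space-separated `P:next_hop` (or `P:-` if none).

Answer: P0:NH1 P1:NH1 P2:NH2

Derivation:
Op 1: best P0=NH1 P1=- P2=-
Op 2: best P0=NH1 P1=NH0 P2=-
Op 3: best P0=NH1 P1=NH1 P2=-
Op 4: best P0=NH1 P1=NH1 P2=NH2
Op 5: best P0=NH1 P1=NH1 P2=NH2
Op 6: best P0=NH1 P1=NH1 P2=NH2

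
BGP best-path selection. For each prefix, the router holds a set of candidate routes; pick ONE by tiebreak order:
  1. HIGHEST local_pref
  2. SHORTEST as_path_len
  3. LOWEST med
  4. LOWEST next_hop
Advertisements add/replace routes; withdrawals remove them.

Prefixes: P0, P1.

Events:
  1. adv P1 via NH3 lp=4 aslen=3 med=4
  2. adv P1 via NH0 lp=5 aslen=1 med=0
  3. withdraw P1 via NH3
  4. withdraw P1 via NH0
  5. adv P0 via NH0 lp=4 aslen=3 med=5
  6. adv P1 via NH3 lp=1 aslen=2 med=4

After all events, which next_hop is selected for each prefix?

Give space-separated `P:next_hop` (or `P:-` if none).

Answer: P0:NH0 P1:NH3

Derivation:
Op 1: best P0=- P1=NH3
Op 2: best P0=- P1=NH0
Op 3: best P0=- P1=NH0
Op 4: best P0=- P1=-
Op 5: best P0=NH0 P1=-
Op 6: best P0=NH0 P1=NH3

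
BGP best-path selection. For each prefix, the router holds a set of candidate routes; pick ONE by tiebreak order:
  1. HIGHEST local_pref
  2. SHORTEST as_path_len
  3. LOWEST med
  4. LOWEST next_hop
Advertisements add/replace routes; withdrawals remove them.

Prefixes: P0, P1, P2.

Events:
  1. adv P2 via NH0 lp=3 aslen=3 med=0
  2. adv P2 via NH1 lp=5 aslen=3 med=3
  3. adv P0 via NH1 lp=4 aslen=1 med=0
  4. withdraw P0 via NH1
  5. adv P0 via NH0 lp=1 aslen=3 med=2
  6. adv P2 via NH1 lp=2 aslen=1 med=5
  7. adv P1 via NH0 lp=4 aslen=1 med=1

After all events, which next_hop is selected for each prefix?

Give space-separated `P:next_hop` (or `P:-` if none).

Answer: P0:NH0 P1:NH0 P2:NH0

Derivation:
Op 1: best P0=- P1=- P2=NH0
Op 2: best P0=- P1=- P2=NH1
Op 3: best P0=NH1 P1=- P2=NH1
Op 4: best P0=- P1=- P2=NH1
Op 5: best P0=NH0 P1=- P2=NH1
Op 6: best P0=NH0 P1=- P2=NH0
Op 7: best P0=NH0 P1=NH0 P2=NH0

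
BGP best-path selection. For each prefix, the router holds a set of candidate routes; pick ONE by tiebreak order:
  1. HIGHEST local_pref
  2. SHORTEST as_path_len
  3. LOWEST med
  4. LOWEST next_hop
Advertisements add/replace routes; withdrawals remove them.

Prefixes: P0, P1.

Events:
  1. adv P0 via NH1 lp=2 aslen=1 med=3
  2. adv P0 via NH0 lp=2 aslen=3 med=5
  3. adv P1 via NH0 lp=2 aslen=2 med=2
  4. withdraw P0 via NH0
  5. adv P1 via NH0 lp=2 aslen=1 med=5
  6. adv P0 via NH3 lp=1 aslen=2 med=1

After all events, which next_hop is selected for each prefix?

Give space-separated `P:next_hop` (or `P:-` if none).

Op 1: best P0=NH1 P1=-
Op 2: best P0=NH1 P1=-
Op 3: best P0=NH1 P1=NH0
Op 4: best P0=NH1 P1=NH0
Op 5: best P0=NH1 P1=NH0
Op 6: best P0=NH1 P1=NH0

Answer: P0:NH1 P1:NH0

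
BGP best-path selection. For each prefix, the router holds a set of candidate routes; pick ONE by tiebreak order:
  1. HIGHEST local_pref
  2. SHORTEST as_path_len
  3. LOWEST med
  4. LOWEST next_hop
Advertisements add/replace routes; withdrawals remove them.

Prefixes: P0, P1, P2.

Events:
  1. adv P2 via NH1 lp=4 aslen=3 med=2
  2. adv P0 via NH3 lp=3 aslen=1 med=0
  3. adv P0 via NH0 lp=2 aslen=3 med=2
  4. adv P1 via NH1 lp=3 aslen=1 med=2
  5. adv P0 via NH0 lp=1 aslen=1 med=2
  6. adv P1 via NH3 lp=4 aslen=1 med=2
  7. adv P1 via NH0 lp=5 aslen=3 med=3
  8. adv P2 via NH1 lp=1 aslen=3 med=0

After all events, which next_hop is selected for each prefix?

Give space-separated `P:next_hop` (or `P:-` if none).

Answer: P0:NH3 P1:NH0 P2:NH1

Derivation:
Op 1: best P0=- P1=- P2=NH1
Op 2: best P0=NH3 P1=- P2=NH1
Op 3: best P0=NH3 P1=- P2=NH1
Op 4: best P0=NH3 P1=NH1 P2=NH1
Op 5: best P0=NH3 P1=NH1 P2=NH1
Op 6: best P0=NH3 P1=NH3 P2=NH1
Op 7: best P0=NH3 P1=NH0 P2=NH1
Op 8: best P0=NH3 P1=NH0 P2=NH1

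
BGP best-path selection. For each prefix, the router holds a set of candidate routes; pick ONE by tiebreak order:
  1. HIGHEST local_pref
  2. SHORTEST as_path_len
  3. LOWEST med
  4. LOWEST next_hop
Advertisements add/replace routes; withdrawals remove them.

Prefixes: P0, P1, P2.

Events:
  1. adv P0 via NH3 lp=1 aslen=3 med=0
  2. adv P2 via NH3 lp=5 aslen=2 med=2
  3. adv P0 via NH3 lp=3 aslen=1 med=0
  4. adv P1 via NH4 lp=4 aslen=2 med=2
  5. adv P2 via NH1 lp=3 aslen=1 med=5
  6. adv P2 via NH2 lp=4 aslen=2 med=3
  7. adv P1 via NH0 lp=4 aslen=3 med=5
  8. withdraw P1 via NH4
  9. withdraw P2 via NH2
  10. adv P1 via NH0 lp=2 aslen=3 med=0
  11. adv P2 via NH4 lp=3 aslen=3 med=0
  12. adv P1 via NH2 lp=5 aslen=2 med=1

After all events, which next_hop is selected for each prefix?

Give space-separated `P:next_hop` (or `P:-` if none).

Answer: P0:NH3 P1:NH2 P2:NH3

Derivation:
Op 1: best P0=NH3 P1=- P2=-
Op 2: best P0=NH3 P1=- P2=NH3
Op 3: best P0=NH3 P1=- P2=NH3
Op 4: best P0=NH3 P1=NH4 P2=NH3
Op 5: best P0=NH3 P1=NH4 P2=NH3
Op 6: best P0=NH3 P1=NH4 P2=NH3
Op 7: best P0=NH3 P1=NH4 P2=NH3
Op 8: best P0=NH3 P1=NH0 P2=NH3
Op 9: best P0=NH3 P1=NH0 P2=NH3
Op 10: best P0=NH3 P1=NH0 P2=NH3
Op 11: best P0=NH3 P1=NH0 P2=NH3
Op 12: best P0=NH3 P1=NH2 P2=NH3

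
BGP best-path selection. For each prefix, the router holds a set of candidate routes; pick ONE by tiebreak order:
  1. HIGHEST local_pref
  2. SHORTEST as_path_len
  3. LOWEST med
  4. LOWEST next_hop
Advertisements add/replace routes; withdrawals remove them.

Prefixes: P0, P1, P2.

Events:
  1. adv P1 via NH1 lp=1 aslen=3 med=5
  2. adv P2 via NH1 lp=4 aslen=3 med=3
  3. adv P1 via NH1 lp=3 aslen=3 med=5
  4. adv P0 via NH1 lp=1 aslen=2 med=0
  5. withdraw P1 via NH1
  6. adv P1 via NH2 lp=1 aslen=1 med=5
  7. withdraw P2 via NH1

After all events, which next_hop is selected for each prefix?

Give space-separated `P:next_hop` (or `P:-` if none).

Op 1: best P0=- P1=NH1 P2=-
Op 2: best P0=- P1=NH1 P2=NH1
Op 3: best P0=- P1=NH1 P2=NH1
Op 4: best P0=NH1 P1=NH1 P2=NH1
Op 5: best P0=NH1 P1=- P2=NH1
Op 6: best P0=NH1 P1=NH2 P2=NH1
Op 7: best P0=NH1 P1=NH2 P2=-

Answer: P0:NH1 P1:NH2 P2:-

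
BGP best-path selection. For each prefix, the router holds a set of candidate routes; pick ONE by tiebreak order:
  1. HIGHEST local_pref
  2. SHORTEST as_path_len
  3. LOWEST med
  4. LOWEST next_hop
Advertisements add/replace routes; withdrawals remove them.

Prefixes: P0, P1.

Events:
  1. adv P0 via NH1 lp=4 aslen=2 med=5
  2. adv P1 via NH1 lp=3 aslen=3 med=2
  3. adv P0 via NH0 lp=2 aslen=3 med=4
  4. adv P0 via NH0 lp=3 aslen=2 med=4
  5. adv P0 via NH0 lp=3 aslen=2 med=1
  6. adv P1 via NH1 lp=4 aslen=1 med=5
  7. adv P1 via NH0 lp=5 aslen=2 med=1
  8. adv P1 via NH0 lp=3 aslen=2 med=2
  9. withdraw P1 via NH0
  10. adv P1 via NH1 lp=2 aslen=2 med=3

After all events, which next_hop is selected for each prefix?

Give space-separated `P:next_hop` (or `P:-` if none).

Answer: P0:NH1 P1:NH1

Derivation:
Op 1: best P0=NH1 P1=-
Op 2: best P0=NH1 P1=NH1
Op 3: best P0=NH1 P1=NH1
Op 4: best P0=NH1 P1=NH1
Op 5: best P0=NH1 P1=NH1
Op 6: best P0=NH1 P1=NH1
Op 7: best P0=NH1 P1=NH0
Op 8: best P0=NH1 P1=NH1
Op 9: best P0=NH1 P1=NH1
Op 10: best P0=NH1 P1=NH1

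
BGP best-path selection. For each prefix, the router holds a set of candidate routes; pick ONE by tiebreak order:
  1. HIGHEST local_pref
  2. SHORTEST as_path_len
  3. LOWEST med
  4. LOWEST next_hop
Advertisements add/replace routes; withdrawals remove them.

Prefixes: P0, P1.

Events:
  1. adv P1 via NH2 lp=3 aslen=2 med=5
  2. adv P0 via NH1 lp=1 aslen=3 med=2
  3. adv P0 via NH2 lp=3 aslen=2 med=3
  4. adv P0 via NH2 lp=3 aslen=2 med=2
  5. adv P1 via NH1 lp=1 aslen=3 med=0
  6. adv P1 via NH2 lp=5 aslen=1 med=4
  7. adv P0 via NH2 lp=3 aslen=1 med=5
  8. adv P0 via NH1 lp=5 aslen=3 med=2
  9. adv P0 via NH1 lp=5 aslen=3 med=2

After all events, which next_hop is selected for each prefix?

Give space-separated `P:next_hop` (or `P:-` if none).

Answer: P0:NH1 P1:NH2

Derivation:
Op 1: best P0=- P1=NH2
Op 2: best P0=NH1 P1=NH2
Op 3: best P0=NH2 P1=NH2
Op 4: best P0=NH2 P1=NH2
Op 5: best P0=NH2 P1=NH2
Op 6: best P0=NH2 P1=NH2
Op 7: best P0=NH2 P1=NH2
Op 8: best P0=NH1 P1=NH2
Op 9: best P0=NH1 P1=NH2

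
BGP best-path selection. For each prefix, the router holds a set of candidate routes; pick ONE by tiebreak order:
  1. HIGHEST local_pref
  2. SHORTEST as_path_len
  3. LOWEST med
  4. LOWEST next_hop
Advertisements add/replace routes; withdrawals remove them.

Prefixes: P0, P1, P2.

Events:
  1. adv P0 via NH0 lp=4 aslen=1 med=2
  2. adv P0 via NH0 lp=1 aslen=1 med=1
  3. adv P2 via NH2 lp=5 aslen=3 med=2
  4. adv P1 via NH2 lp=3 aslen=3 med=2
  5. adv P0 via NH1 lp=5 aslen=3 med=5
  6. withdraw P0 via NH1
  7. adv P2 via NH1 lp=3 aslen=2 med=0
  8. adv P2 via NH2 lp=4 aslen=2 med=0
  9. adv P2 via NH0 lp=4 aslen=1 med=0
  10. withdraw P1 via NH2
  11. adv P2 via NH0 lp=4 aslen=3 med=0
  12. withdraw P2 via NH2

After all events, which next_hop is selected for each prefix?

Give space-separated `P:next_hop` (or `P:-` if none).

Answer: P0:NH0 P1:- P2:NH0

Derivation:
Op 1: best P0=NH0 P1=- P2=-
Op 2: best P0=NH0 P1=- P2=-
Op 3: best P0=NH0 P1=- P2=NH2
Op 4: best P0=NH0 P1=NH2 P2=NH2
Op 5: best P0=NH1 P1=NH2 P2=NH2
Op 6: best P0=NH0 P1=NH2 P2=NH2
Op 7: best P0=NH0 P1=NH2 P2=NH2
Op 8: best P0=NH0 P1=NH2 P2=NH2
Op 9: best P0=NH0 P1=NH2 P2=NH0
Op 10: best P0=NH0 P1=- P2=NH0
Op 11: best P0=NH0 P1=- P2=NH2
Op 12: best P0=NH0 P1=- P2=NH0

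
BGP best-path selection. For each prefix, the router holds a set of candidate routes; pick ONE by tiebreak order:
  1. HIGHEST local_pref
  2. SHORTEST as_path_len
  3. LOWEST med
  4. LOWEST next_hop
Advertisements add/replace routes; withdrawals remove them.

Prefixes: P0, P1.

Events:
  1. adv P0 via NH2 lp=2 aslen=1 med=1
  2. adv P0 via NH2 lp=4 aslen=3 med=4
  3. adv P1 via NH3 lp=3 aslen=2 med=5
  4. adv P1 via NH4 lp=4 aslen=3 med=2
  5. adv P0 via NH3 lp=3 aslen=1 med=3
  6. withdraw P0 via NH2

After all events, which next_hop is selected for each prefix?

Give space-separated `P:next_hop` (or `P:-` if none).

Answer: P0:NH3 P1:NH4

Derivation:
Op 1: best P0=NH2 P1=-
Op 2: best P0=NH2 P1=-
Op 3: best P0=NH2 P1=NH3
Op 4: best P0=NH2 P1=NH4
Op 5: best P0=NH2 P1=NH4
Op 6: best P0=NH3 P1=NH4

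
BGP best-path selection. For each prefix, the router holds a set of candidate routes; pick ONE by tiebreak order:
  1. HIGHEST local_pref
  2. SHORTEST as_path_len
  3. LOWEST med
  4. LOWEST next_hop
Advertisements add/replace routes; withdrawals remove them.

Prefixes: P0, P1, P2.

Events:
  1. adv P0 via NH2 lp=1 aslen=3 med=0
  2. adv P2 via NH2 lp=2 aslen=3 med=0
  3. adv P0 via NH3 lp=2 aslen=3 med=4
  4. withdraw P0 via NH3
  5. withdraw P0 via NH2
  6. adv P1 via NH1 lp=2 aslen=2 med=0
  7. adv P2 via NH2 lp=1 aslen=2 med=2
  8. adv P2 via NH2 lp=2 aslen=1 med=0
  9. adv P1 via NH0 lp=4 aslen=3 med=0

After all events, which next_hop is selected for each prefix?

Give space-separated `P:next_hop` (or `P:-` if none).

Op 1: best P0=NH2 P1=- P2=-
Op 2: best P0=NH2 P1=- P2=NH2
Op 3: best P0=NH3 P1=- P2=NH2
Op 4: best P0=NH2 P1=- P2=NH2
Op 5: best P0=- P1=- P2=NH2
Op 6: best P0=- P1=NH1 P2=NH2
Op 7: best P0=- P1=NH1 P2=NH2
Op 8: best P0=- P1=NH1 P2=NH2
Op 9: best P0=- P1=NH0 P2=NH2

Answer: P0:- P1:NH0 P2:NH2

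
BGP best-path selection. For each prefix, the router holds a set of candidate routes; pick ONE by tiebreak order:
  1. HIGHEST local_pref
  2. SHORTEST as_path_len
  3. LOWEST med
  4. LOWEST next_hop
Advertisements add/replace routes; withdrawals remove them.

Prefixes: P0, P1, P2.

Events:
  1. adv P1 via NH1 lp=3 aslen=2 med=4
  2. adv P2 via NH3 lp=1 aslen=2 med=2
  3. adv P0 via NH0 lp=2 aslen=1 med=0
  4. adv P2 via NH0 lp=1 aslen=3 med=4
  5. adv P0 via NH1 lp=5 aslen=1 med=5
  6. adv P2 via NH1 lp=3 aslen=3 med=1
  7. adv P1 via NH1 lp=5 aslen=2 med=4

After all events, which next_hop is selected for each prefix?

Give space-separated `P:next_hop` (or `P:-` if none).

Answer: P0:NH1 P1:NH1 P2:NH1

Derivation:
Op 1: best P0=- P1=NH1 P2=-
Op 2: best P0=- P1=NH1 P2=NH3
Op 3: best P0=NH0 P1=NH1 P2=NH3
Op 4: best P0=NH0 P1=NH1 P2=NH3
Op 5: best P0=NH1 P1=NH1 P2=NH3
Op 6: best P0=NH1 P1=NH1 P2=NH1
Op 7: best P0=NH1 P1=NH1 P2=NH1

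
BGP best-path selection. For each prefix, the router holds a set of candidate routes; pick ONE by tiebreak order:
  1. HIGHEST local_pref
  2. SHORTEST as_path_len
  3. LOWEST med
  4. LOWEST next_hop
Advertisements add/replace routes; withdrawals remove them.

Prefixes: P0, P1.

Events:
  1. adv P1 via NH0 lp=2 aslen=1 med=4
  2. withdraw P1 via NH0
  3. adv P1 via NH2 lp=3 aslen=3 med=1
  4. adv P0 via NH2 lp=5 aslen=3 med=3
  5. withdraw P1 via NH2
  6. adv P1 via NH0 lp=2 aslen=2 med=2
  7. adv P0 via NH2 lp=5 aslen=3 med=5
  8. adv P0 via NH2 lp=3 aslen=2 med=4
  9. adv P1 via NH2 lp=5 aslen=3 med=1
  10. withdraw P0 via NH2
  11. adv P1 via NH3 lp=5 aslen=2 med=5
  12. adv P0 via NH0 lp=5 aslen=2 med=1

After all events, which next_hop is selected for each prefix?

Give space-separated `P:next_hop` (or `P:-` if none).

Answer: P0:NH0 P1:NH3

Derivation:
Op 1: best P0=- P1=NH0
Op 2: best P0=- P1=-
Op 3: best P0=- P1=NH2
Op 4: best P0=NH2 P1=NH2
Op 5: best P0=NH2 P1=-
Op 6: best P0=NH2 P1=NH0
Op 7: best P0=NH2 P1=NH0
Op 8: best P0=NH2 P1=NH0
Op 9: best P0=NH2 P1=NH2
Op 10: best P0=- P1=NH2
Op 11: best P0=- P1=NH3
Op 12: best P0=NH0 P1=NH3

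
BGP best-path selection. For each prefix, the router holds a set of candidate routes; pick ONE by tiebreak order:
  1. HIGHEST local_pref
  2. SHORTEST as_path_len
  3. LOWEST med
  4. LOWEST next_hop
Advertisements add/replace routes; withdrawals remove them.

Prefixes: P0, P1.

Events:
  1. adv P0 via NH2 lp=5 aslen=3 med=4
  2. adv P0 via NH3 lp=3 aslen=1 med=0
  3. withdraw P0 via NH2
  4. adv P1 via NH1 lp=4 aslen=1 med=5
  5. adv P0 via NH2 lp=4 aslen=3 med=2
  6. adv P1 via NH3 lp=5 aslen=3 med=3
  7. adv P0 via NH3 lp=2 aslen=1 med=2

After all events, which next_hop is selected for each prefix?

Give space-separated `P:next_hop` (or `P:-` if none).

Op 1: best P0=NH2 P1=-
Op 2: best P0=NH2 P1=-
Op 3: best P0=NH3 P1=-
Op 4: best P0=NH3 P1=NH1
Op 5: best P0=NH2 P1=NH1
Op 6: best P0=NH2 P1=NH3
Op 7: best P0=NH2 P1=NH3

Answer: P0:NH2 P1:NH3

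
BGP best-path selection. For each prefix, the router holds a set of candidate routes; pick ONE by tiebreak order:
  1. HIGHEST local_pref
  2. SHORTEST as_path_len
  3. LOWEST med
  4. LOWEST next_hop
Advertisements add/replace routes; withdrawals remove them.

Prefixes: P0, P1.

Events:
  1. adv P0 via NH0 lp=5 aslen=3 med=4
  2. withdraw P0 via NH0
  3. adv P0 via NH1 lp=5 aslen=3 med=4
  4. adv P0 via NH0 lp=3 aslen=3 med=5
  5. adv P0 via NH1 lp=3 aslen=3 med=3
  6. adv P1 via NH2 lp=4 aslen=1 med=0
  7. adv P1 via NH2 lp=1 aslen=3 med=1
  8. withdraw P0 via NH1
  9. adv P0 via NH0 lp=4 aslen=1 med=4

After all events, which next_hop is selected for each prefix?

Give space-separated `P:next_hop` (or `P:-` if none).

Answer: P0:NH0 P1:NH2

Derivation:
Op 1: best P0=NH0 P1=-
Op 2: best P0=- P1=-
Op 3: best P0=NH1 P1=-
Op 4: best P0=NH1 P1=-
Op 5: best P0=NH1 P1=-
Op 6: best P0=NH1 P1=NH2
Op 7: best P0=NH1 P1=NH2
Op 8: best P0=NH0 P1=NH2
Op 9: best P0=NH0 P1=NH2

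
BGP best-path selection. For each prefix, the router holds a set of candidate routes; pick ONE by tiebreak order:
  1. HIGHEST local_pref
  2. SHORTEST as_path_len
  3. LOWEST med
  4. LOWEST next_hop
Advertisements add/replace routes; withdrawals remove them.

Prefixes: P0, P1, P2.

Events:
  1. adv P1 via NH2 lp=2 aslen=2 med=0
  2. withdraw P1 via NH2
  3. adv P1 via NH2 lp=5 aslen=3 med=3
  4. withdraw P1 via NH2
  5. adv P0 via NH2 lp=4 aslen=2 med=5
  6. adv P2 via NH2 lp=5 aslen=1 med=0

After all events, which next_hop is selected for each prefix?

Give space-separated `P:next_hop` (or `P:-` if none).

Answer: P0:NH2 P1:- P2:NH2

Derivation:
Op 1: best P0=- P1=NH2 P2=-
Op 2: best P0=- P1=- P2=-
Op 3: best P0=- P1=NH2 P2=-
Op 4: best P0=- P1=- P2=-
Op 5: best P0=NH2 P1=- P2=-
Op 6: best P0=NH2 P1=- P2=NH2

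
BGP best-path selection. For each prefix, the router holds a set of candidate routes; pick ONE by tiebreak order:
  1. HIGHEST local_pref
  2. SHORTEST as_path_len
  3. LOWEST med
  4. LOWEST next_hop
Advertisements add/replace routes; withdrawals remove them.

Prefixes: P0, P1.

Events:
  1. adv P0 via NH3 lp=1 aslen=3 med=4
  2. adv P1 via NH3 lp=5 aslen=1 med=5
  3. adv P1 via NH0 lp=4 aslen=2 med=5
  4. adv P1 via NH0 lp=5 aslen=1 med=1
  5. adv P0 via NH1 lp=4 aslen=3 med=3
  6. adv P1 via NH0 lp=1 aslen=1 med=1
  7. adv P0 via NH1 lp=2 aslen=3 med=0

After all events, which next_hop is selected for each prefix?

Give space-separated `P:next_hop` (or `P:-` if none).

Op 1: best P0=NH3 P1=-
Op 2: best P0=NH3 P1=NH3
Op 3: best P0=NH3 P1=NH3
Op 4: best P0=NH3 P1=NH0
Op 5: best P0=NH1 P1=NH0
Op 6: best P0=NH1 P1=NH3
Op 7: best P0=NH1 P1=NH3

Answer: P0:NH1 P1:NH3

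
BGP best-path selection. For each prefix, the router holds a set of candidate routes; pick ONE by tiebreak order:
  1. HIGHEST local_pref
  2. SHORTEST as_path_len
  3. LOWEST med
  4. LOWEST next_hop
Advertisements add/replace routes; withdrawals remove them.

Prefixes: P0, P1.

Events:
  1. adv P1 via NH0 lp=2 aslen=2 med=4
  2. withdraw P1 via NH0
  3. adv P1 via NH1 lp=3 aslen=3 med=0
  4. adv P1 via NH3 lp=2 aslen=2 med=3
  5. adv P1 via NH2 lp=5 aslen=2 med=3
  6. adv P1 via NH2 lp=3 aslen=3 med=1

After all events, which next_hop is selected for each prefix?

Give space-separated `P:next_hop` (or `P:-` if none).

Op 1: best P0=- P1=NH0
Op 2: best P0=- P1=-
Op 3: best P0=- P1=NH1
Op 4: best P0=- P1=NH1
Op 5: best P0=- P1=NH2
Op 6: best P0=- P1=NH1

Answer: P0:- P1:NH1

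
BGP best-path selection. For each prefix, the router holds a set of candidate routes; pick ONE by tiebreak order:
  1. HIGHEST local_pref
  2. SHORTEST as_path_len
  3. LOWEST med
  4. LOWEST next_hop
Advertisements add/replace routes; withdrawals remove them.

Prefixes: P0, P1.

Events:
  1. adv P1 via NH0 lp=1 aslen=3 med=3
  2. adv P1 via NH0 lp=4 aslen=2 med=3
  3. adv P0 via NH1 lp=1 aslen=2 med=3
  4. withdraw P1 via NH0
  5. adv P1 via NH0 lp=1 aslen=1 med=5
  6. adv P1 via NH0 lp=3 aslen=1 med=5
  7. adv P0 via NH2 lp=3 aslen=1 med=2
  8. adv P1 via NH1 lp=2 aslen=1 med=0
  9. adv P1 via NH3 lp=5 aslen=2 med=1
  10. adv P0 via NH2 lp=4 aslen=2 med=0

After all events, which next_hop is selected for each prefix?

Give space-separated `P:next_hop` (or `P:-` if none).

Answer: P0:NH2 P1:NH3

Derivation:
Op 1: best P0=- P1=NH0
Op 2: best P0=- P1=NH0
Op 3: best P0=NH1 P1=NH0
Op 4: best P0=NH1 P1=-
Op 5: best P0=NH1 P1=NH0
Op 6: best P0=NH1 P1=NH0
Op 7: best P0=NH2 P1=NH0
Op 8: best P0=NH2 P1=NH0
Op 9: best P0=NH2 P1=NH3
Op 10: best P0=NH2 P1=NH3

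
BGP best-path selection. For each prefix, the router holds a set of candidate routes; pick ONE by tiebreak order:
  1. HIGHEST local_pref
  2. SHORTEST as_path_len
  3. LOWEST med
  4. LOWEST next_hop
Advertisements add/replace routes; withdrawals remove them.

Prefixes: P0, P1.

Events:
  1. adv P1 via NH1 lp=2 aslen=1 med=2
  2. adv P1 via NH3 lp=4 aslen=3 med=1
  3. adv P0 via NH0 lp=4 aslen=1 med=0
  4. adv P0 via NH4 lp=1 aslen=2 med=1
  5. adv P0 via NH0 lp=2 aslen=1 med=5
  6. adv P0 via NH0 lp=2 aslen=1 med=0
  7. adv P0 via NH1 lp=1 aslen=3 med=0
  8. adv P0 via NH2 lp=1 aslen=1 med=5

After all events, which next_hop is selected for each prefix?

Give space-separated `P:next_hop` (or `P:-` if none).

Answer: P0:NH0 P1:NH3

Derivation:
Op 1: best P0=- P1=NH1
Op 2: best P0=- P1=NH3
Op 3: best P0=NH0 P1=NH3
Op 4: best P0=NH0 P1=NH3
Op 5: best P0=NH0 P1=NH3
Op 6: best P0=NH0 P1=NH3
Op 7: best P0=NH0 P1=NH3
Op 8: best P0=NH0 P1=NH3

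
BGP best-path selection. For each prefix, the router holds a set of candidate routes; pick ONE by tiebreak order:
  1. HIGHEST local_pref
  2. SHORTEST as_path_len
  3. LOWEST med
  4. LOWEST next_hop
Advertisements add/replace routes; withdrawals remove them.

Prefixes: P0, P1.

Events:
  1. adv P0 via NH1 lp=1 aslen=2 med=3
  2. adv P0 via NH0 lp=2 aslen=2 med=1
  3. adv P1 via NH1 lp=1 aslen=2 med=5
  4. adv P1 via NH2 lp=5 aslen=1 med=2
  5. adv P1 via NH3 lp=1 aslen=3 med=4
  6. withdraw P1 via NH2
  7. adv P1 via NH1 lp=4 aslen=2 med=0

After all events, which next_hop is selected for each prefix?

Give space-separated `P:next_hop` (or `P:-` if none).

Op 1: best P0=NH1 P1=-
Op 2: best P0=NH0 P1=-
Op 3: best P0=NH0 P1=NH1
Op 4: best P0=NH0 P1=NH2
Op 5: best P0=NH0 P1=NH2
Op 6: best P0=NH0 P1=NH1
Op 7: best P0=NH0 P1=NH1

Answer: P0:NH0 P1:NH1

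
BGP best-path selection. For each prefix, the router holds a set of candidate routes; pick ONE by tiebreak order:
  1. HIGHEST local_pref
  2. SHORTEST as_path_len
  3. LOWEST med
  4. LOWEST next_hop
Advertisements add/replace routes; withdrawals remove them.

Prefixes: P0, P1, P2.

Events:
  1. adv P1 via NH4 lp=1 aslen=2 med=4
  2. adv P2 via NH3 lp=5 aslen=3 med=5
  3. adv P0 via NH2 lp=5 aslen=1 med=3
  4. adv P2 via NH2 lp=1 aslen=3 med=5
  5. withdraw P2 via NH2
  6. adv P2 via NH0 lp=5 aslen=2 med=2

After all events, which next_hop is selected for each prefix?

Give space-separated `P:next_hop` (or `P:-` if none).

Op 1: best P0=- P1=NH4 P2=-
Op 2: best P0=- P1=NH4 P2=NH3
Op 3: best P0=NH2 P1=NH4 P2=NH3
Op 4: best P0=NH2 P1=NH4 P2=NH3
Op 5: best P0=NH2 P1=NH4 P2=NH3
Op 6: best P0=NH2 P1=NH4 P2=NH0

Answer: P0:NH2 P1:NH4 P2:NH0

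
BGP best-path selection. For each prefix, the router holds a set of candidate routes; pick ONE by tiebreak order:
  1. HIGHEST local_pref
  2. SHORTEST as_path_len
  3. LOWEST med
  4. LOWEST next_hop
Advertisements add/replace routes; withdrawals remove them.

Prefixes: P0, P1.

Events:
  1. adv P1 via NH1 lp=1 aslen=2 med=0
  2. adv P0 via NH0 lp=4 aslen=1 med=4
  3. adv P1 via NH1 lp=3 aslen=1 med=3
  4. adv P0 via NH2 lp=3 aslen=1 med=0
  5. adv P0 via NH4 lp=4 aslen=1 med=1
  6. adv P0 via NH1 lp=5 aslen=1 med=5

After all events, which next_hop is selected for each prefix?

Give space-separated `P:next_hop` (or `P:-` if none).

Op 1: best P0=- P1=NH1
Op 2: best P0=NH0 P1=NH1
Op 3: best P0=NH0 P1=NH1
Op 4: best P0=NH0 P1=NH1
Op 5: best P0=NH4 P1=NH1
Op 6: best P0=NH1 P1=NH1

Answer: P0:NH1 P1:NH1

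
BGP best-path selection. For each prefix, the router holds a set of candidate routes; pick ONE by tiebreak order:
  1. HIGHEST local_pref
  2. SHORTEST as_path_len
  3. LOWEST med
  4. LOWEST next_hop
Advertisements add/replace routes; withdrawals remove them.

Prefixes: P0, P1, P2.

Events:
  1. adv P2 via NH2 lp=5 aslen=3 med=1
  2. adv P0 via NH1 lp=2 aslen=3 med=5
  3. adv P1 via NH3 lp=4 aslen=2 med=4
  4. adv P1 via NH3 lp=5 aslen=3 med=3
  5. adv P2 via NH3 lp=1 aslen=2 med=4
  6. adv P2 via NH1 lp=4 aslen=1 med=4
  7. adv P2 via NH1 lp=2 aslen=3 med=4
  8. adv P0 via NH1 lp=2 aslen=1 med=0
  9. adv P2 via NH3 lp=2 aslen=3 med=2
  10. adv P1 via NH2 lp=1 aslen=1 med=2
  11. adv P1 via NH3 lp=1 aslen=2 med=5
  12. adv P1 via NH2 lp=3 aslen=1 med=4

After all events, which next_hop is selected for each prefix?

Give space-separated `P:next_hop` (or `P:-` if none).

Op 1: best P0=- P1=- P2=NH2
Op 2: best P0=NH1 P1=- P2=NH2
Op 3: best P0=NH1 P1=NH3 P2=NH2
Op 4: best P0=NH1 P1=NH3 P2=NH2
Op 5: best P0=NH1 P1=NH3 P2=NH2
Op 6: best P0=NH1 P1=NH3 P2=NH2
Op 7: best P0=NH1 P1=NH3 P2=NH2
Op 8: best P0=NH1 P1=NH3 P2=NH2
Op 9: best P0=NH1 P1=NH3 P2=NH2
Op 10: best P0=NH1 P1=NH3 P2=NH2
Op 11: best P0=NH1 P1=NH2 P2=NH2
Op 12: best P0=NH1 P1=NH2 P2=NH2

Answer: P0:NH1 P1:NH2 P2:NH2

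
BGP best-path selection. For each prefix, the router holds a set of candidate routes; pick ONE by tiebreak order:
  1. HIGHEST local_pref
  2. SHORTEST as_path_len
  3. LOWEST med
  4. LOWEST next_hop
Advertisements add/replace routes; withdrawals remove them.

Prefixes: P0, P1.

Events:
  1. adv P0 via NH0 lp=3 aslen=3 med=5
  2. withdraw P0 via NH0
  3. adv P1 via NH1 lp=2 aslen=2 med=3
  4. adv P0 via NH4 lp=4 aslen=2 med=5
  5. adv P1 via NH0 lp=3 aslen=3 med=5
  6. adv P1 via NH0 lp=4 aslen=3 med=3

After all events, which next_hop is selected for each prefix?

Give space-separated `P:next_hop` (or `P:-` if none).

Op 1: best P0=NH0 P1=-
Op 2: best P0=- P1=-
Op 3: best P0=- P1=NH1
Op 4: best P0=NH4 P1=NH1
Op 5: best P0=NH4 P1=NH0
Op 6: best P0=NH4 P1=NH0

Answer: P0:NH4 P1:NH0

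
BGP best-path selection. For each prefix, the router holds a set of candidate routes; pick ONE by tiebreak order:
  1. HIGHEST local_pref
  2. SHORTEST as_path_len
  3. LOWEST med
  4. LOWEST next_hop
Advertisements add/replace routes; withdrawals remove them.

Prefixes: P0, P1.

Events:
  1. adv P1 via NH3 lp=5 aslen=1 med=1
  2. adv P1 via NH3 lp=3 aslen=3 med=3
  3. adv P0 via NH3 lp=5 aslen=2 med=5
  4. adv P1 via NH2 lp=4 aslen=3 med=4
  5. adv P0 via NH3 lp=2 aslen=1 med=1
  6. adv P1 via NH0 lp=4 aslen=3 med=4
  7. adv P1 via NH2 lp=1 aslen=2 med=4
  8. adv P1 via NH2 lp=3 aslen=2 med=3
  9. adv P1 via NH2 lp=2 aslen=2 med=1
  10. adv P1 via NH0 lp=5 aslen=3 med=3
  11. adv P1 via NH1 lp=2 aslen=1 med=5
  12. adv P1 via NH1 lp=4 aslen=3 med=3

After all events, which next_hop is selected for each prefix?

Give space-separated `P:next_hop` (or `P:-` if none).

Op 1: best P0=- P1=NH3
Op 2: best P0=- P1=NH3
Op 3: best P0=NH3 P1=NH3
Op 4: best P0=NH3 P1=NH2
Op 5: best P0=NH3 P1=NH2
Op 6: best P0=NH3 P1=NH0
Op 7: best P0=NH3 P1=NH0
Op 8: best P0=NH3 P1=NH0
Op 9: best P0=NH3 P1=NH0
Op 10: best P0=NH3 P1=NH0
Op 11: best P0=NH3 P1=NH0
Op 12: best P0=NH3 P1=NH0

Answer: P0:NH3 P1:NH0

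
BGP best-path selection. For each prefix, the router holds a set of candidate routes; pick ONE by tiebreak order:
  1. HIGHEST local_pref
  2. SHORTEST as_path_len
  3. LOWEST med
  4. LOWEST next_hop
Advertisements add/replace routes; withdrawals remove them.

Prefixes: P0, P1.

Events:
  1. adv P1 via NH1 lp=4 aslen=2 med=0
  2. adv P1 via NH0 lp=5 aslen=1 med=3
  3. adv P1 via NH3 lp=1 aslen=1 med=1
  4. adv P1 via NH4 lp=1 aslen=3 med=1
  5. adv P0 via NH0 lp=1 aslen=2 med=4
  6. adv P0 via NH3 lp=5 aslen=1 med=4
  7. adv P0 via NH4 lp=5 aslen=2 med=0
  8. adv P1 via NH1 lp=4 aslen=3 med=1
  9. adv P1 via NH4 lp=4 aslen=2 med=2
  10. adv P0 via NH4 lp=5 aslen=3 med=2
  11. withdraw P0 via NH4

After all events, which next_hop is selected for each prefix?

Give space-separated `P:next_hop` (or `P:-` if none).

Op 1: best P0=- P1=NH1
Op 2: best P0=- P1=NH0
Op 3: best P0=- P1=NH0
Op 4: best P0=- P1=NH0
Op 5: best P0=NH0 P1=NH0
Op 6: best P0=NH3 P1=NH0
Op 7: best P0=NH3 P1=NH0
Op 8: best P0=NH3 P1=NH0
Op 9: best P0=NH3 P1=NH0
Op 10: best P0=NH3 P1=NH0
Op 11: best P0=NH3 P1=NH0

Answer: P0:NH3 P1:NH0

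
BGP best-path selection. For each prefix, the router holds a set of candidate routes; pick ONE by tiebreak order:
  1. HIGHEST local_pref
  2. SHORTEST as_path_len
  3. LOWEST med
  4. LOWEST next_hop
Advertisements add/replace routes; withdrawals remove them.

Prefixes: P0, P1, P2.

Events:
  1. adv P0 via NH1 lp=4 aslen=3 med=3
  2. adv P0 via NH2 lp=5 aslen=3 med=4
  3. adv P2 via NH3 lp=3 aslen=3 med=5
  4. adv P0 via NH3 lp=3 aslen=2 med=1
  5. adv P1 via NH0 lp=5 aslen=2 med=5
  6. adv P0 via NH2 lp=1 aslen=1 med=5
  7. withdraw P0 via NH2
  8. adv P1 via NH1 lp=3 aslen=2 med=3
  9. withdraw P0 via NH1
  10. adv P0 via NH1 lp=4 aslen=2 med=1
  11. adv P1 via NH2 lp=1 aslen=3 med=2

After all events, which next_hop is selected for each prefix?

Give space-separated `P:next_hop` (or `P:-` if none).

Op 1: best P0=NH1 P1=- P2=-
Op 2: best P0=NH2 P1=- P2=-
Op 3: best P0=NH2 P1=- P2=NH3
Op 4: best P0=NH2 P1=- P2=NH3
Op 5: best P0=NH2 P1=NH0 P2=NH3
Op 6: best P0=NH1 P1=NH0 P2=NH3
Op 7: best P0=NH1 P1=NH0 P2=NH3
Op 8: best P0=NH1 P1=NH0 P2=NH3
Op 9: best P0=NH3 P1=NH0 P2=NH3
Op 10: best P0=NH1 P1=NH0 P2=NH3
Op 11: best P0=NH1 P1=NH0 P2=NH3

Answer: P0:NH1 P1:NH0 P2:NH3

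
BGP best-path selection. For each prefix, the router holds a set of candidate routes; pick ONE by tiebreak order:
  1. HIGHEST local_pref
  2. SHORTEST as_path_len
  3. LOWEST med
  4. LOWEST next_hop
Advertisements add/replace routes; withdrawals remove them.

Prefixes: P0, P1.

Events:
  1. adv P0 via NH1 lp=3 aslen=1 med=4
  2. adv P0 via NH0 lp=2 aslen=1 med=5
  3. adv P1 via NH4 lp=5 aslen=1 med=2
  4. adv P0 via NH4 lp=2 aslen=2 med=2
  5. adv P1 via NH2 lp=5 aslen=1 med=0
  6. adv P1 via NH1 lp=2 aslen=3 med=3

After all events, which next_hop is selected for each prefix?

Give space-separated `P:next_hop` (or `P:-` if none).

Answer: P0:NH1 P1:NH2

Derivation:
Op 1: best P0=NH1 P1=-
Op 2: best P0=NH1 P1=-
Op 3: best P0=NH1 P1=NH4
Op 4: best P0=NH1 P1=NH4
Op 5: best P0=NH1 P1=NH2
Op 6: best P0=NH1 P1=NH2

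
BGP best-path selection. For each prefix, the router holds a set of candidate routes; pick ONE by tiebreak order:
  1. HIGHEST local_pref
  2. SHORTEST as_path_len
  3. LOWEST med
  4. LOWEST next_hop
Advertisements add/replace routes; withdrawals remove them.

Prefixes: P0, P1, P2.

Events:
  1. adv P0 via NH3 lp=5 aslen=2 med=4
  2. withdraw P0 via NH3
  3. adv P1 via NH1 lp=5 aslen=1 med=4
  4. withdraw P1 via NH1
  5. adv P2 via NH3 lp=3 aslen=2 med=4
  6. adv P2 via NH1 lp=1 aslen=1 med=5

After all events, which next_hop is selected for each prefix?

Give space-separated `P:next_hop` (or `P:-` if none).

Answer: P0:- P1:- P2:NH3

Derivation:
Op 1: best P0=NH3 P1=- P2=-
Op 2: best P0=- P1=- P2=-
Op 3: best P0=- P1=NH1 P2=-
Op 4: best P0=- P1=- P2=-
Op 5: best P0=- P1=- P2=NH3
Op 6: best P0=- P1=- P2=NH3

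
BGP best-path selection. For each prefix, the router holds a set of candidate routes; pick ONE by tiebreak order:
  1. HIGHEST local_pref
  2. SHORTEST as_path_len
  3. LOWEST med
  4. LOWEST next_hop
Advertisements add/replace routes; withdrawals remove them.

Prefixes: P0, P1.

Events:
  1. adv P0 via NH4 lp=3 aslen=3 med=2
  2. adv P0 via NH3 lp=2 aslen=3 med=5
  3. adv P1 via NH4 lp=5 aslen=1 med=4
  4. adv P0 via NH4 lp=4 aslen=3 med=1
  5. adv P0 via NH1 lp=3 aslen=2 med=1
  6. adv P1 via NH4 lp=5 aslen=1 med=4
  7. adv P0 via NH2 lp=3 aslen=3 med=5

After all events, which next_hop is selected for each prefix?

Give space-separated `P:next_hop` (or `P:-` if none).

Answer: P0:NH4 P1:NH4

Derivation:
Op 1: best P0=NH4 P1=-
Op 2: best P0=NH4 P1=-
Op 3: best P0=NH4 P1=NH4
Op 4: best P0=NH4 P1=NH4
Op 5: best P0=NH4 P1=NH4
Op 6: best P0=NH4 P1=NH4
Op 7: best P0=NH4 P1=NH4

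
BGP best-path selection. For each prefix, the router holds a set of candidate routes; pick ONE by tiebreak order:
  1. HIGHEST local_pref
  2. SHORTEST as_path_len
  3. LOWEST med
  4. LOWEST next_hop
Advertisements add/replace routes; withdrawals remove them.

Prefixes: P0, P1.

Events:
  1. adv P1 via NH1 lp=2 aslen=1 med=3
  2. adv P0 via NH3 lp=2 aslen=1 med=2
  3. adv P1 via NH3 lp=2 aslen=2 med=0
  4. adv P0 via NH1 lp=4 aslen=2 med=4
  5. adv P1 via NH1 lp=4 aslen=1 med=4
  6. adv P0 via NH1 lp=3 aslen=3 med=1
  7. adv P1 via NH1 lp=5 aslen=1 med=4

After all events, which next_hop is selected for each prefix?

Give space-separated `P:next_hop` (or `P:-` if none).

Answer: P0:NH1 P1:NH1

Derivation:
Op 1: best P0=- P1=NH1
Op 2: best P0=NH3 P1=NH1
Op 3: best P0=NH3 P1=NH1
Op 4: best P0=NH1 P1=NH1
Op 5: best P0=NH1 P1=NH1
Op 6: best P0=NH1 P1=NH1
Op 7: best P0=NH1 P1=NH1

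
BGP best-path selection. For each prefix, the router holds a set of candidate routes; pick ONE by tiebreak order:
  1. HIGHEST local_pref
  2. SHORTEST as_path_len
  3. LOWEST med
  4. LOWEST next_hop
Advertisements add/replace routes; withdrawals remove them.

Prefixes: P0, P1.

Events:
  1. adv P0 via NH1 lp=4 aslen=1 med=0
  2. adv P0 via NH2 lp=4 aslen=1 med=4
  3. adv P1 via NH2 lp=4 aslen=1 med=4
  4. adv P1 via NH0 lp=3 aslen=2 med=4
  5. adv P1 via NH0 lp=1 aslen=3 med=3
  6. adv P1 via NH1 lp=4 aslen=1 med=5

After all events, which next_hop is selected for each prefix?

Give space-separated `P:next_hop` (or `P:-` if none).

Op 1: best P0=NH1 P1=-
Op 2: best P0=NH1 P1=-
Op 3: best P0=NH1 P1=NH2
Op 4: best P0=NH1 P1=NH2
Op 5: best P0=NH1 P1=NH2
Op 6: best P0=NH1 P1=NH2

Answer: P0:NH1 P1:NH2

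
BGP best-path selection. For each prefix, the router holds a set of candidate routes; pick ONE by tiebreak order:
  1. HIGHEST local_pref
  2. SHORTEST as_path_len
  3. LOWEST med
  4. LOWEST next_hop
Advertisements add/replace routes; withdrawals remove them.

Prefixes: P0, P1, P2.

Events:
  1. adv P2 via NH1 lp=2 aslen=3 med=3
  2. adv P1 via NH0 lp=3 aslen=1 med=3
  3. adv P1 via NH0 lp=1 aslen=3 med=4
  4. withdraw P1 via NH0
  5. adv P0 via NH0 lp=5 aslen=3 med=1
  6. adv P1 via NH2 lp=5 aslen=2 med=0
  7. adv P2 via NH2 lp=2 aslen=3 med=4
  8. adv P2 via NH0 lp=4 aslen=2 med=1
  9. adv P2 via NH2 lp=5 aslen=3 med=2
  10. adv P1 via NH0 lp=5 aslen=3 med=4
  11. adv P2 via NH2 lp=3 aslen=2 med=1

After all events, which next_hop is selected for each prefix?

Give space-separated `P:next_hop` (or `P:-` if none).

Answer: P0:NH0 P1:NH2 P2:NH0

Derivation:
Op 1: best P0=- P1=- P2=NH1
Op 2: best P0=- P1=NH0 P2=NH1
Op 3: best P0=- P1=NH0 P2=NH1
Op 4: best P0=- P1=- P2=NH1
Op 5: best P0=NH0 P1=- P2=NH1
Op 6: best P0=NH0 P1=NH2 P2=NH1
Op 7: best P0=NH0 P1=NH2 P2=NH1
Op 8: best P0=NH0 P1=NH2 P2=NH0
Op 9: best P0=NH0 P1=NH2 P2=NH2
Op 10: best P0=NH0 P1=NH2 P2=NH2
Op 11: best P0=NH0 P1=NH2 P2=NH0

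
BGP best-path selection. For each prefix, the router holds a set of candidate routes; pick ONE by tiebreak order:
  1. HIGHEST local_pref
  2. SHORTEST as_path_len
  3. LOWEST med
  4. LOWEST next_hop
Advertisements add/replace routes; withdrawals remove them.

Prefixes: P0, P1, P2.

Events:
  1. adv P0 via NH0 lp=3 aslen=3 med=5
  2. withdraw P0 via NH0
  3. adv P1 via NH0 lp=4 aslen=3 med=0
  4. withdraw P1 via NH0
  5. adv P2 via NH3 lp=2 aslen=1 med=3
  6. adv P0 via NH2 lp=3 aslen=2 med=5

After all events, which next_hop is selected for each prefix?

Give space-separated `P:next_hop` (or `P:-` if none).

Op 1: best P0=NH0 P1=- P2=-
Op 2: best P0=- P1=- P2=-
Op 3: best P0=- P1=NH0 P2=-
Op 4: best P0=- P1=- P2=-
Op 5: best P0=- P1=- P2=NH3
Op 6: best P0=NH2 P1=- P2=NH3

Answer: P0:NH2 P1:- P2:NH3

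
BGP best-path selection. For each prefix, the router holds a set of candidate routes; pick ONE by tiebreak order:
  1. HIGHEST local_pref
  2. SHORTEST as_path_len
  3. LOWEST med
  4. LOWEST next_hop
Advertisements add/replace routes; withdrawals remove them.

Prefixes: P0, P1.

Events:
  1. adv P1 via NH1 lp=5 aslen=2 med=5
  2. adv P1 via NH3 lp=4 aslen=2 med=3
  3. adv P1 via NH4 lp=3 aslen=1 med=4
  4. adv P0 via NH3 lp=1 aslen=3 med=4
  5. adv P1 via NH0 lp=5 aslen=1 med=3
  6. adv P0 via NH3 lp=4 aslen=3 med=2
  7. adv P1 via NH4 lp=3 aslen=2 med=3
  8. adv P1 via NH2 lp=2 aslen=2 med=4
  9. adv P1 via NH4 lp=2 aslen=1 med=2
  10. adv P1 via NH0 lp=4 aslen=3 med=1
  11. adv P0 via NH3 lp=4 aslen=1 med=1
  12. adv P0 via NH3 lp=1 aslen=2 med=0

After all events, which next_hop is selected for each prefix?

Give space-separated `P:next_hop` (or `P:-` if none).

Op 1: best P0=- P1=NH1
Op 2: best P0=- P1=NH1
Op 3: best P0=- P1=NH1
Op 4: best P0=NH3 P1=NH1
Op 5: best P0=NH3 P1=NH0
Op 6: best P0=NH3 P1=NH0
Op 7: best P0=NH3 P1=NH0
Op 8: best P0=NH3 P1=NH0
Op 9: best P0=NH3 P1=NH0
Op 10: best P0=NH3 P1=NH1
Op 11: best P0=NH3 P1=NH1
Op 12: best P0=NH3 P1=NH1

Answer: P0:NH3 P1:NH1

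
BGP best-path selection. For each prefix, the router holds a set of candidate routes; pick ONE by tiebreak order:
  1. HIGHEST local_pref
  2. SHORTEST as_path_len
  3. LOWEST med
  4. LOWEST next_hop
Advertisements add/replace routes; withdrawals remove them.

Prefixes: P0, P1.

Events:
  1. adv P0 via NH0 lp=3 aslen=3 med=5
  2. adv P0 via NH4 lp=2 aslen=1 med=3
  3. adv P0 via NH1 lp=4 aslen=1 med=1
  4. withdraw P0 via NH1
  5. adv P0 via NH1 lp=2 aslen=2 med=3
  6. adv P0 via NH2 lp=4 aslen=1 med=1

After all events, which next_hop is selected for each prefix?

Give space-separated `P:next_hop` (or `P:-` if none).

Op 1: best P0=NH0 P1=-
Op 2: best P0=NH0 P1=-
Op 3: best P0=NH1 P1=-
Op 4: best P0=NH0 P1=-
Op 5: best P0=NH0 P1=-
Op 6: best P0=NH2 P1=-

Answer: P0:NH2 P1:-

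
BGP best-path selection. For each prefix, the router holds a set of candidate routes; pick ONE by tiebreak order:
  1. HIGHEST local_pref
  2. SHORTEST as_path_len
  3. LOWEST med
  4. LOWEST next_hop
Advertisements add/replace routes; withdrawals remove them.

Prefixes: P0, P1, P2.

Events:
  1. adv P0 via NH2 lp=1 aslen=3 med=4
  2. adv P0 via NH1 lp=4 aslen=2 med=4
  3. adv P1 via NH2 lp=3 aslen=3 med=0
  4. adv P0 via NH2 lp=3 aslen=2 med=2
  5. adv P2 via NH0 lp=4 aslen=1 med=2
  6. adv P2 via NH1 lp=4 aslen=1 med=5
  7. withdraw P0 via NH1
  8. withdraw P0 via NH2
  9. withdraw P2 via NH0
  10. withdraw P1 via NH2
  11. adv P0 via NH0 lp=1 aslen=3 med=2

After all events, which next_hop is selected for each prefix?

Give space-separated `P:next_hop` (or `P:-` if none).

Op 1: best P0=NH2 P1=- P2=-
Op 2: best P0=NH1 P1=- P2=-
Op 3: best P0=NH1 P1=NH2 P2=-
Op 4: best P0=NH1 P1=NH2 P2=-
Op 5: best P0=NH1 P1=NH2 P2=NH0
Op 6: best P0=NH1 P1=NH2 P2=NH0
Op 7: best P0=NH2 P1=NH2 P2=NH0
Op 8: best P0=- P1=NH2 P2=NH0
Op 9: best P0=- P1=NH2 P2=NH1
Op 10: best P0=- P1=- P2=NH1
Op 11: best P0=NH0 P1=- P2=NH1

Answer: P0:NH0 P1:- P2:NH1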